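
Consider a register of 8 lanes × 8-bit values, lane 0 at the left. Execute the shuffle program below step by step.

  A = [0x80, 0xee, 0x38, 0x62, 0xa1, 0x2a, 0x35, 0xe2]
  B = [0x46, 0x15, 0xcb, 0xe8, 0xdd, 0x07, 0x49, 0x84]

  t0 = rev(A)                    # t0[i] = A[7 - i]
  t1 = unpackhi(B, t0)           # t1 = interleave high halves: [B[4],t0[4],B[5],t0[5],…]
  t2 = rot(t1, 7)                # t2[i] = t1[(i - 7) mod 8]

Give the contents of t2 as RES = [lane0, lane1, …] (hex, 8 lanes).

→ t0 |e2|35|2a|a1|62|38|ee|80|
→ t1 |dd|62|07|38|49|ee|84|80|
→ t2 |62|07|38|49|ee|84|80|dd|

RES = [ 0x62  0x07  0x38  0x49  0xee  0x84  0x80  0xdd ]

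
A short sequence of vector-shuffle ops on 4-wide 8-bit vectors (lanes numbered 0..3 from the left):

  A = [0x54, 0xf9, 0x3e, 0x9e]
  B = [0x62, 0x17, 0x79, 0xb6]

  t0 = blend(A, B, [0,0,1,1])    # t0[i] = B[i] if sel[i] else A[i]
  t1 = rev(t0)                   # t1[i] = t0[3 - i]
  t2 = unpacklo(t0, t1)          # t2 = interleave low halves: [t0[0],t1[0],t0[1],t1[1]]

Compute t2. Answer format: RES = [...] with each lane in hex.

→ t0 |54|f9|79|b6|
→ t1 |b6|79|f9|54|
→ t2 |54|b6|f9|79|

RES = [ 0x54  0xb6  0xf9  0x79 ]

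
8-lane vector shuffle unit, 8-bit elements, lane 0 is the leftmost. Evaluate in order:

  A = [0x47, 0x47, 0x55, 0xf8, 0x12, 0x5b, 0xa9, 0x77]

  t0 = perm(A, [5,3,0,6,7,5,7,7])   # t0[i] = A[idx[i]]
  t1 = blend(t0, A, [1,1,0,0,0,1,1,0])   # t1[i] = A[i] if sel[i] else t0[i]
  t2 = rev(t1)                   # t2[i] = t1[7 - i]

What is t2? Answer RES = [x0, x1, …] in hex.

RES = [0x77, 0xa9, 0x5b, 0x77, 0xa9, 0x47, 0x47, 0x47]

→ t0 |5b|f8|47|a9|77|5b|77|77|
→ t1 |47|47|47|a9|77|5b|a9|77|
→ t2 |77|a9|5b|77|a9|47|47|47|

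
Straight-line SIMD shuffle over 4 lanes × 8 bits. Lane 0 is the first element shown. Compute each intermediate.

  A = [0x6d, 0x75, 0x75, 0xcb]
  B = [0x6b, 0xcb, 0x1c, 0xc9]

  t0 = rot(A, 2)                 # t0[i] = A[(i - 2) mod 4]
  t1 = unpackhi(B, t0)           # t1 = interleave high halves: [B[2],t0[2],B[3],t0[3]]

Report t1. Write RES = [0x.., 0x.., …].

RES = [ 0x1c  0x6d  0xc9  0x75 ]

→ t0 |75|cb|6d|75|
→ t1 |1c|6d|c9|75|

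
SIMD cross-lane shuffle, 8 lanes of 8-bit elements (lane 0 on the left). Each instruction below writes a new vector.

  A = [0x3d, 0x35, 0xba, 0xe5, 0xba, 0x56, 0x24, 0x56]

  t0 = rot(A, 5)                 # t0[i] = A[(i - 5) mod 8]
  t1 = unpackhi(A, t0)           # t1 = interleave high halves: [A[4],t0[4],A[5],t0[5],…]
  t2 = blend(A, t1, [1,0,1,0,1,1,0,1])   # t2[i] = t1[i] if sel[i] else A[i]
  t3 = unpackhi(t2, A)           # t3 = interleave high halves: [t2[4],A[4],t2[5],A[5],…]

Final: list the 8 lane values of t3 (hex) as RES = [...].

RES = [ 0x24  0xba  0x35  0x56  0x24  0x24  0xba  0x56 ]

t0 = [0xe5, 0xba, 0x56, 0x24, 0x56, 0x3d, 0x35, 0xba]
t1 = [0xba, 0x56, 0x56, 0x3d, 0x24, 0x35, 0x56, 0xba]
t2 = [0xba, 0x35, 0x56, 0xe5, 0x24, 0x35, 0x24, 0xba]
t3 = [0x24, 0xba, 0x35, 0x56, 0x24, 0x24, 0xba, 0x56]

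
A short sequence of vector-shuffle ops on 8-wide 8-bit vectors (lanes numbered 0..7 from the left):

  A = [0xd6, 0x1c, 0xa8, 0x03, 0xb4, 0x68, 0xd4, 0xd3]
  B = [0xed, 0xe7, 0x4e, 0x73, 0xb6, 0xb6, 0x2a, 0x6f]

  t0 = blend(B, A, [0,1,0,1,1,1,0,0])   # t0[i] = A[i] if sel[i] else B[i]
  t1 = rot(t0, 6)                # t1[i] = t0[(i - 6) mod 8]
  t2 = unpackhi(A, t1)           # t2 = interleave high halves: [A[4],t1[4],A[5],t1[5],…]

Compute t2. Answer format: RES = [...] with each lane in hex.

RES = [ 0xb4  0x2a  0x68  0x6f  0xd4  0xed  0xd3  0x1c ]

→ t0 |ed|1c|4e|03|b4|68|2a|6f|
→ t1 |4e|03|b4|68|2a|6f|ed|1c|
→ t2 |b4|2a|68|6f|d4|ed|d3|1c|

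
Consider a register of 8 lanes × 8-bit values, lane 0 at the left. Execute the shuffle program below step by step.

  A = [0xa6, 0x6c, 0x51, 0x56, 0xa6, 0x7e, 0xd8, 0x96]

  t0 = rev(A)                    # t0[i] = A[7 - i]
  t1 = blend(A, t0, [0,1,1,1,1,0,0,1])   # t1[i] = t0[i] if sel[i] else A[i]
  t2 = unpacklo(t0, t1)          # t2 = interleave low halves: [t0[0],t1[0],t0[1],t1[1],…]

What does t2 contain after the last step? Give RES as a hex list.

  t0: 96 d8 7e a6 56 51 6c a6
  t1: a6 d8 7e a6 56 7e d8 a6
  t2: 96 a6 d8 d8 7e 7e a6 a6

RES = [ 0x96  0xa6  0xd8  0xd8  0x7e  0x7e  0xa6  0xa6 ]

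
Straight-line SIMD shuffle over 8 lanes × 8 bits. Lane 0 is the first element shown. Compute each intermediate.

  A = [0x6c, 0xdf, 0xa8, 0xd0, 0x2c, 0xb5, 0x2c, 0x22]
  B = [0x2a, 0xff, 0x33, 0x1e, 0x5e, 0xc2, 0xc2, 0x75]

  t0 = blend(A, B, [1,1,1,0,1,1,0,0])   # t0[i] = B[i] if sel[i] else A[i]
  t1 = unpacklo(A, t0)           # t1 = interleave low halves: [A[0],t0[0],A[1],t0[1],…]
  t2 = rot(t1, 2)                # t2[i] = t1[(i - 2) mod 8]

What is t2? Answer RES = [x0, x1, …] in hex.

  t0: 2a ff 33 d0 5e c2 2c 22
  t1: 6c 2a df ff a8 33 d0 d0
  t2: d0 d0 6c 2a df ff a8 33

RES = [ 0xd0  0xd0  0x6c  0x2a  0xdf  0xff  0xa8  0x33 ]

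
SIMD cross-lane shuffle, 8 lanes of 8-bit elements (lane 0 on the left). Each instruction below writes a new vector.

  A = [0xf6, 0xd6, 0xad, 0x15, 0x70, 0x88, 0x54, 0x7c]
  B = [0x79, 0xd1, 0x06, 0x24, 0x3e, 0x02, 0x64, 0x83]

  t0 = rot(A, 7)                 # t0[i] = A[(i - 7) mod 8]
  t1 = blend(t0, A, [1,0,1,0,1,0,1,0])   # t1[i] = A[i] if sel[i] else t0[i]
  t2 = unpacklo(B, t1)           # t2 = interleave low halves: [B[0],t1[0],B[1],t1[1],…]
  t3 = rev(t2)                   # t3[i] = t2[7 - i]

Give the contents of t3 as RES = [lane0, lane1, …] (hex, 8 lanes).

→ t0 |d6|ad|15|70|88|54|7c|f6|
→ t1 |f6|ad|ad|70|70|54|54|f6|
→ t2 |79|f6|d1|ad|06|ad|24|70|
→ t3 |70|24|ad|06|ad|d1|f6|79|

RES = [ 0x70  0x24  0xad  0x06  0xad  0xd1  0xf6  0x79 ]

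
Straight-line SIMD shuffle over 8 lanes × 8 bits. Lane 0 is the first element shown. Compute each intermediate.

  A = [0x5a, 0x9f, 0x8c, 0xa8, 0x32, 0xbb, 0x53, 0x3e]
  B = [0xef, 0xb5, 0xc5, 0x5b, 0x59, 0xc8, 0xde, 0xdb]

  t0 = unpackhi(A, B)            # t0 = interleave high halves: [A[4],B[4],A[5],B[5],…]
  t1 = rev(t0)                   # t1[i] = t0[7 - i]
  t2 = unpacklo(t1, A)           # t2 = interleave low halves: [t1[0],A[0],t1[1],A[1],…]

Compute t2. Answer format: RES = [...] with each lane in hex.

RES = [ 0xdb  0x5a  0x3e  0x9f  0xde  0x8c  0x53  0xa8 ]

  t0: 32 59 bb c8 53 de 3e db
  t1: db 3e de 53 c8 bb 59 32
  t2: db 5a 3e 9f de 8c 53 a8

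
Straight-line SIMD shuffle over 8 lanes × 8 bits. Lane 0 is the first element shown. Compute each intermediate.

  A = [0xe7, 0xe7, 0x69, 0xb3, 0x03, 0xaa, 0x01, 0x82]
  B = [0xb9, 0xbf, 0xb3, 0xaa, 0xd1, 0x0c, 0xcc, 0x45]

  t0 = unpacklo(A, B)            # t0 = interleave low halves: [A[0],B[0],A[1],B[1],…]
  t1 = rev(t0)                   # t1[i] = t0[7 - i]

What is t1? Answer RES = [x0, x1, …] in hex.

  t0: e7 b9 e7 bf 69 b3 b3 aa
  t1: aa b3 b3 69 bf e7 b9 e7

RES = [ 0xaa  0xb3  0xb3  0x69  0xbf  0xe7  0xb9  0xe7 ]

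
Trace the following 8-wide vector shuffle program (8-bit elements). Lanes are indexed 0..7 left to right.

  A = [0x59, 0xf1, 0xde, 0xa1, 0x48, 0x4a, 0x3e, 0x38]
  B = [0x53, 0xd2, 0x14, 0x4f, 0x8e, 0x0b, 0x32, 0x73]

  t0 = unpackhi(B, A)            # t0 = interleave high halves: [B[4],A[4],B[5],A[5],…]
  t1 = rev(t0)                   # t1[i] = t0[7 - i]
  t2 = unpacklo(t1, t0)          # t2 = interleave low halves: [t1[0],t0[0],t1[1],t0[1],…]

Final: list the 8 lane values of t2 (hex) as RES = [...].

RES = [ 0x38  0x8e  0x73  0x48  0x3e  0x0b  0x32  0x4a ]

t0 = [0x8e, 0x48, 0x0b, 0x4a, 0x32, 0x3e, 0x73, 0x38]
t1 = [0x38, 0x73, 0x3e, 0x32, 0x4a, 0x0b, 0x48, 0x8e]
t2 = [0x38, 0x8e, 0x73, 0x48, 0x3e, 0x0b, 0x32, 0x4a]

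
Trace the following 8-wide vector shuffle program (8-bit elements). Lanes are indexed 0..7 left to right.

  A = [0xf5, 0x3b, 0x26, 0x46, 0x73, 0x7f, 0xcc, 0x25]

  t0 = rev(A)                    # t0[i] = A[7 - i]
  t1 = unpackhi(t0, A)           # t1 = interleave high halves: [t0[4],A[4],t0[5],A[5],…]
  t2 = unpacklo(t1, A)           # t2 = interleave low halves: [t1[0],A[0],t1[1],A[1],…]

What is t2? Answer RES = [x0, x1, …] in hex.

RES = [ 0x46  0xf5  0x73  0x3b  0x26  0x26  0x7f  0x46 ]

  t0: 25 cc 7f 73 46 26 3b f5
  t1: 46 73 26 7f 3b cc f5 25
  t2: 46 f5 73 3b 26 26 7f 46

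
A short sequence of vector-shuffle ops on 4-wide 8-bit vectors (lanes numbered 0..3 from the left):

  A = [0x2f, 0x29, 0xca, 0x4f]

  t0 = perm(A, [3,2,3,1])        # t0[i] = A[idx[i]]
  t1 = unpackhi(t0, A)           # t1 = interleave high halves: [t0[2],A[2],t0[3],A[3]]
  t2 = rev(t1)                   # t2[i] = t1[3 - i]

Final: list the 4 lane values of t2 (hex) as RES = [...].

RES = [0x4f, 0x29, 0xca, 0x4f]

t0 = [0x4f, 0xca, 0x4f, 0x29]
t1 = [0x4f, 0xca, 0x29, 0x4f]
t2 = [0x4f, 0x29, 0xca, 0x4f]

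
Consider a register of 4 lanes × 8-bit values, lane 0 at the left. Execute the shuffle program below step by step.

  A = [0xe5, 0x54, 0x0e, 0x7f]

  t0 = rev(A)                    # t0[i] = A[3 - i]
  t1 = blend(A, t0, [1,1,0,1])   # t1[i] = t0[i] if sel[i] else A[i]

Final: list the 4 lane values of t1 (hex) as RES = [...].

→ t0 |7f|0e|54|e5|
→ t1 |7f|0e|0e|e5|

RES = [ 0x7f  0x0e  0x0e  0xe5 ]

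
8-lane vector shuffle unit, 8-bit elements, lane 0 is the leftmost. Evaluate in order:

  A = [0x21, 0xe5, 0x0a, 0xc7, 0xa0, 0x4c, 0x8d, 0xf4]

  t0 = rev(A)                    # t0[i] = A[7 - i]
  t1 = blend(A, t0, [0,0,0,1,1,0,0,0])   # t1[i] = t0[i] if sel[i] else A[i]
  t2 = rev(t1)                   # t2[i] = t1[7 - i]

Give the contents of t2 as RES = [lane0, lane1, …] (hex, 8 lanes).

RES = [ 0xf4  0x8d  0x4c  0xc7  0xa0  0x0a  0xe5  0x21 ]

t0 = [0xf4, 0x8d, 0x4c, 0xa0, 0xc7, 0x0a, 0xe5, 0x21]
t1 = [0x21, 0xe5, 0x0a, 0xa0, 0xc7, 0x4c, 0x8d, 0xf4]
t2 = [0xf4, 0x8d, 0x4c, 0xc7, 0xa0, 0x0a, 0xe5, 0x21]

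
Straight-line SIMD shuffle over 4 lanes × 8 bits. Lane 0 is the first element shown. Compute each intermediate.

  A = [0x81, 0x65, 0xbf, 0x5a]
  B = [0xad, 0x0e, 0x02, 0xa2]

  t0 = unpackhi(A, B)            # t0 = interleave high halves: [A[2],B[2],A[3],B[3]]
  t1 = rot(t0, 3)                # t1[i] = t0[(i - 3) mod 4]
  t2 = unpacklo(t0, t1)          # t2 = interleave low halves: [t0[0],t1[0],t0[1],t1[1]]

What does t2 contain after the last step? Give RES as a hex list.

RES = [ 0xbf  0x02  0x02  0x5a ]

t0 = [0xbf, 0x02, 0x5a, 0xa2]
t1 = [0x02, 0x5a, 0xa2, 0xbf]
t2 = [0xbf, 0x02, 0x02, 0x5a]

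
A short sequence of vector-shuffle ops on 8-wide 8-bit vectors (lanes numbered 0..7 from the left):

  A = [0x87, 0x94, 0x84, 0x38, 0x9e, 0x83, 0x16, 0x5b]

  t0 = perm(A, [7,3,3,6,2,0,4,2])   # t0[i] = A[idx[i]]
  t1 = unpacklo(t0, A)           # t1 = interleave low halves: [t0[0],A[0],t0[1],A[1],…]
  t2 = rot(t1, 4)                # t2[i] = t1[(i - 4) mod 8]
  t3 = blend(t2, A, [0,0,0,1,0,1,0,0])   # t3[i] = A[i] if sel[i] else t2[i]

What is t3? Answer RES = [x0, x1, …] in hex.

RES = [ 0x38  0x84  0x16  0x38  0x5b  0x83  0x38  0x94 ]

t0 = [0x5b, 0x38, 0x38, 0x16, 0x84, 0x87, 0x9e, 0x84]
t1 = [0x5b, 0x87, 0x38, 0x94, 0x38, 0x84, 0x16, 0x38]
t2 = [0x38, 0x84, 0x16, 0x38, 0x5b, 0x87, 0x38, 0x94]
t3 = [0x38, 0x84, 0x16, 0x38, 0x5b, 0x83, 0x38, 0x94]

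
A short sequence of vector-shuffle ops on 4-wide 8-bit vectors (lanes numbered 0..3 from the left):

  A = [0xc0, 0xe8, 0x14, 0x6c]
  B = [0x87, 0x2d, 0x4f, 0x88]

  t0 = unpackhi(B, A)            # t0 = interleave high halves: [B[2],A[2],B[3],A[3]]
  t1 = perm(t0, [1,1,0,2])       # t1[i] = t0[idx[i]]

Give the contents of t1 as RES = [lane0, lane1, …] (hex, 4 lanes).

RES = [0x14, 0x14, 0x4f, 0x88]

→ t0 |4f|14|88|6c|
→ t1 |14|14|4f|88|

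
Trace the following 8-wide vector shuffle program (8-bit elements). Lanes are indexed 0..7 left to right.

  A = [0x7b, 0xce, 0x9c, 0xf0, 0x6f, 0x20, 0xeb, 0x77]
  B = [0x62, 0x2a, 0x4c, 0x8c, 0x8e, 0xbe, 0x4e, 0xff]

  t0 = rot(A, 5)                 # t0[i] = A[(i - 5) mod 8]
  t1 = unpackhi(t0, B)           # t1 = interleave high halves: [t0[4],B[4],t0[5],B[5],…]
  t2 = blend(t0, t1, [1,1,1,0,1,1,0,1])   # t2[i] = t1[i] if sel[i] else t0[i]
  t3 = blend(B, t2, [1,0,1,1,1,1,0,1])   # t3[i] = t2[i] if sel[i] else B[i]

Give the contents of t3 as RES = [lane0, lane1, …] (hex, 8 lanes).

  t0: f0 6f 20 eb 77 7b ce 9c
  t1: 77 8e 7b be ce 4e 9c ff
  t2: 77 8e 7b eb ce 4e ce ff
  t3: 77 2a 7b eb ce 4e 4e ff

RES = [0x77, 0x2a, 0x7b, 0xeb, 0xce, 0x4e, 0x4e, 0xff]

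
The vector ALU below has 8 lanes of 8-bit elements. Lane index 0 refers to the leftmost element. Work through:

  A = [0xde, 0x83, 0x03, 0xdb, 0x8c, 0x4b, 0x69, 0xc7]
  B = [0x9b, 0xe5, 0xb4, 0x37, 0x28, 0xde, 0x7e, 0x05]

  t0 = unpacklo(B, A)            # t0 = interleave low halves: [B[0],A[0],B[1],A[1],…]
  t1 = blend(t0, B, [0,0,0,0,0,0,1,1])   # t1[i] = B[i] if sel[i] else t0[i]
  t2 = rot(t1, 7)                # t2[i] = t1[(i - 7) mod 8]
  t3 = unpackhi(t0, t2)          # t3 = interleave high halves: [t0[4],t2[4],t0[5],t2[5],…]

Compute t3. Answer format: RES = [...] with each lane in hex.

RES = [0xb4, 0x03, 0x03, 0x7e, 0x37, 0x05, 0xdb, 0x9b]

  t0: 9b de e5 83 b4 03 37 db
  t1: 9b de e5 83 b4 03 7e 05
  t2: de e5 83 b4 03 7e 05 9b
  t3: b4 03 03 7e 37 05 db 9b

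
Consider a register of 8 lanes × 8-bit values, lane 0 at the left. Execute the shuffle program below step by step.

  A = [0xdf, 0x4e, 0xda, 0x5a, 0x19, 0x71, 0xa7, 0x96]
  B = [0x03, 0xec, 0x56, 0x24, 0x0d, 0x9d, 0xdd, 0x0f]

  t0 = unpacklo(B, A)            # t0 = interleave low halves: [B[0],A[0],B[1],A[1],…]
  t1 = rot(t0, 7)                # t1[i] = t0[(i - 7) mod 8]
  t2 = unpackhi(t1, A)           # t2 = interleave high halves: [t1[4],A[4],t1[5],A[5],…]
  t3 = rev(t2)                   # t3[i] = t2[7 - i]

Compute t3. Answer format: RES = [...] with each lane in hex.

RES = [0x96, 0x03, 0xa7, 0x5a, 0x71, 0x24, 0x19, 0xda]

→ t0 |03|df|ec|4e|56|da|24|5a|
→ t1 |df|ec|4e|56|da|24|5a|03|
→ t2 |da|19|24|71|5a|a7|03|96|
→ t3 |96|03|a7|5a|71|24|19|da|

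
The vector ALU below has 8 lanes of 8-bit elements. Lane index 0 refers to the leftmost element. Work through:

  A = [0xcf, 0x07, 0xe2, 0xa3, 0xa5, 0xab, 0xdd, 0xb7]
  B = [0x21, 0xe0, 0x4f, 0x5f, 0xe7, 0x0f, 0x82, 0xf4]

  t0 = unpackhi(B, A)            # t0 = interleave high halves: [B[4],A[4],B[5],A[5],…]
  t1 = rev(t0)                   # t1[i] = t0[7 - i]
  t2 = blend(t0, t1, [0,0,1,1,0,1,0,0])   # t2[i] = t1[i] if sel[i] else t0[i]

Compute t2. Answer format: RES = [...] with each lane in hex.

RES = [0xe7, 0xa5, 0xdd, 0x82, 0x82, 0x0f, 0xf4, 0xb7]

→ t0 |e7|a5|0f|ab|82|dd|f4|b7|
→ t1 |b7|f4|dd|82|ab|0f|a5|e7|
→ t2 |e7|a5|dd|82|82|0f|f4|b7|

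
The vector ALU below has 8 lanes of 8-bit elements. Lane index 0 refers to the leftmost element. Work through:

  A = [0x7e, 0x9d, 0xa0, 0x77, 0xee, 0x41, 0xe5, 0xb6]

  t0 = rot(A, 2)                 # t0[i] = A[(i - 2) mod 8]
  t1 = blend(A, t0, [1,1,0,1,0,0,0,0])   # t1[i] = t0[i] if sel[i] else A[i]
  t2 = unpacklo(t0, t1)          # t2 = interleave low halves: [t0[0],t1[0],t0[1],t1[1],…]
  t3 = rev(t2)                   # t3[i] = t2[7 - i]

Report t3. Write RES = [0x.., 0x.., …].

  t0: e5 b6 7e 9d a0 77 ee 41
  t1: e5 b6 a0 9d ee 41 e5 b6
  t2: e5 e5 b6 b6 7e a0 9d 9d
  t3: 9d 9d a0 7e b6 b6 e5 e5

RES = [ 0x9d  0x9d  0xa0  0x7e  0xb6  0xb6  0xe5  0xe5 ]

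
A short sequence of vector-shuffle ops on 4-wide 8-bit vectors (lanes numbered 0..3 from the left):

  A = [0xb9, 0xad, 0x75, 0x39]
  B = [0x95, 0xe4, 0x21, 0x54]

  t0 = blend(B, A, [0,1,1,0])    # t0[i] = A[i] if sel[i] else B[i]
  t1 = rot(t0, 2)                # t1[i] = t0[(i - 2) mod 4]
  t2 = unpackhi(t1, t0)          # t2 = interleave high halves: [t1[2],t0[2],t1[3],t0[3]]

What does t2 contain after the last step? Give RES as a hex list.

t0 = [0x95, 0xad, 0x75, 0x54]
t1 = [0x75, 0x54, 0x95, 0xad]
t2 = [0x95, 0x75, 0xad, 0x54]

RES = [0x95, 0x75, 0xad, 0x54]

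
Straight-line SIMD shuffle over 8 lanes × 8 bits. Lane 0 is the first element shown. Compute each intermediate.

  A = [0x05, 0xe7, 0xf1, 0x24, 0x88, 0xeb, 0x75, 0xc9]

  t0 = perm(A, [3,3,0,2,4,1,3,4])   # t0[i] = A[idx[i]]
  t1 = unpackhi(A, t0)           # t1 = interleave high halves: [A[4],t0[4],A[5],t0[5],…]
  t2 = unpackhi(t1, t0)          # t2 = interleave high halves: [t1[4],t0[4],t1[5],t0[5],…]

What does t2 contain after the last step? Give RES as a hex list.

  t0: 24 24 05 f1 88 e7 24 88
  t1: 88 88 eb e7 75 24 c9 88
  t2: 75 88 24 e7 c9 24 88 88

RES = [ 0x75  0x88  0x24  0xe7  0xc9  0x24  0x88  0x88 ]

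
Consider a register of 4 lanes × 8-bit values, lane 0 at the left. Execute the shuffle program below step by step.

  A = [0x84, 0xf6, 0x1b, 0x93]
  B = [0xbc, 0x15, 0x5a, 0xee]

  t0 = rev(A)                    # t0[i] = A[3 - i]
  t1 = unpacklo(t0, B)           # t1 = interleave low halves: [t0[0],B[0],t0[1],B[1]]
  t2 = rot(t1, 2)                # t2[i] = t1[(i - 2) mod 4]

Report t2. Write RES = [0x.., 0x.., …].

RES = [ 0x1b  0x15  0x93  0xbc ]

t0 = [0x93, 0x1b, 0xf6, 0x84]
t1 = [0x93, 0xbc, 0x1b, 0x15]
t2 = [0x1b, 0x15, 0x93, 0xbc]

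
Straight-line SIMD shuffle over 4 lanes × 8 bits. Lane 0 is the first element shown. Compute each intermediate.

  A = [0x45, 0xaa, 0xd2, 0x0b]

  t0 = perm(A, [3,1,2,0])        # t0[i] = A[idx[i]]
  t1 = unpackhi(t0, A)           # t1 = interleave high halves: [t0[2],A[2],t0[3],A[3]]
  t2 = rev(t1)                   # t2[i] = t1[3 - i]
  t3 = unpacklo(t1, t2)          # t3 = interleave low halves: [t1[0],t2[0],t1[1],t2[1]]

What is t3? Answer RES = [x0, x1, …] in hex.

RES = [ 0xd2  0x0b  0xd2  0x45 ]

  t0: 0b aa d2 45
  t1: d2 d2 45 0b
  t2: 0b 45 d2 d2
  t3: d2 0b d2 45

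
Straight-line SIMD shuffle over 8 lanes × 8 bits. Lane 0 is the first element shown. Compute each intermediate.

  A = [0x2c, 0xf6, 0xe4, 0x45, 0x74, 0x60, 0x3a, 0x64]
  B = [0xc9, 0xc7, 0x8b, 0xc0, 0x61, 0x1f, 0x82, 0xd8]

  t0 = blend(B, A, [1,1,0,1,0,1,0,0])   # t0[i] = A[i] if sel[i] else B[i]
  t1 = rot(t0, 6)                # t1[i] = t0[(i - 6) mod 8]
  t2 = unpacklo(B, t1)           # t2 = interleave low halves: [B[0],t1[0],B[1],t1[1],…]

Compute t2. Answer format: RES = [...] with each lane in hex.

RES = [ 0xc9  0x8b  0xc7  0x45  0x8b  0x61  0xc0  0x60 ]

t0 = [0x2c, 0xf6, 0x8b, 0x45, 0x61, 0x60, 0x82, 0xd8]
t1 = [0x8b, 0x45, 0x61, 0x60, 0x82, 0xd8, 0x2c, 0xf6]
t2 = [0xc9, 0x8b, 0xc7, 0x45, 0x8b, 0x61, 0xc0, 0x60]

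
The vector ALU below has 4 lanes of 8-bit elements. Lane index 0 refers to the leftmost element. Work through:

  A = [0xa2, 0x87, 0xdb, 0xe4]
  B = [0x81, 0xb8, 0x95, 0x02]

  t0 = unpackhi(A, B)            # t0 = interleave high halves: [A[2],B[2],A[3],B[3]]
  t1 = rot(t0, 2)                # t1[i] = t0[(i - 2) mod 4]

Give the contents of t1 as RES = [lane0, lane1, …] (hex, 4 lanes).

RES = [ 0xe4  0x02  0xdb  0x95 ]

  t0: db 95 e4 02
  t1: e4 02 db 95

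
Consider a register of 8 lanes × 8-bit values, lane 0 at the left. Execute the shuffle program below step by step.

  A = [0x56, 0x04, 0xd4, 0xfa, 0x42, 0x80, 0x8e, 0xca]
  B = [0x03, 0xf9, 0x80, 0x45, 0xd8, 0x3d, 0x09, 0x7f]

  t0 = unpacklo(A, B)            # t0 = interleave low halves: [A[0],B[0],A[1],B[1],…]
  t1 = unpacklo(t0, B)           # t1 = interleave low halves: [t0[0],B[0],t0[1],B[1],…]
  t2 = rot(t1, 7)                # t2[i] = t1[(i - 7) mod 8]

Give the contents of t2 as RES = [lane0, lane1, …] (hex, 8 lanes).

  t0: 56 03 04 f9 d4 80 fa 45
  t1: 56 03 03 f9 04 80 f9 45
  t2: 03 03 f9 04 80 f9 45 56

RES = [ 0x03  0x03  0xf9  0x04  0x80  0xf9  0x45  0x56 ]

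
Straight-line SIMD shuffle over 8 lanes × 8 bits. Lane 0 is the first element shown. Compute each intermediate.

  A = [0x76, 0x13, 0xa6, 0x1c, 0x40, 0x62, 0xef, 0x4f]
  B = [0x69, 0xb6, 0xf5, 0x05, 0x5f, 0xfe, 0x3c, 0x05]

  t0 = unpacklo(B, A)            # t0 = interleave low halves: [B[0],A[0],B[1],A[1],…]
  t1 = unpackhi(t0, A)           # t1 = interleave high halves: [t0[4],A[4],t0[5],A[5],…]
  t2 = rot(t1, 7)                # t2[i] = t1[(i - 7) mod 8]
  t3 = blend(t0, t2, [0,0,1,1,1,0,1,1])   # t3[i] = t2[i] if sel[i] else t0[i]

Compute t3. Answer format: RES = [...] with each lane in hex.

→ t0 |69|76|b6|13|f5|a6|05|1c|
→ t1 |f5|40|a6|62|05|ef|1c|4f|
→ t2 |40|a6|62|05|ef|1c|4f|f5|
→ t3 |69|76|62|05|ef|a6|4f|f5|

RES = [0x69, 0x76, 0x62, 0x05, 0xef, 0xa6, 0x4f, 0xf5]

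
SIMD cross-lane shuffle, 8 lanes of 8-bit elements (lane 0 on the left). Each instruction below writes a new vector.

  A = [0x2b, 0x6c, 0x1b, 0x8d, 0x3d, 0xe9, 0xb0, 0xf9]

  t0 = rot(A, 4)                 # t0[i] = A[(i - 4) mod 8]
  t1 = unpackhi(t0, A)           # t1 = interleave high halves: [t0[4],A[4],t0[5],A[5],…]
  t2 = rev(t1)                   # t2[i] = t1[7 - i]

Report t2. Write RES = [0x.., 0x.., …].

RES = [ 0xf9  0x8d  0xb0  0x1b  0xe9  0x6c  0x3d  0x2b ]

t0 = [0x3d, 0xe9, 0xb0, 0xf9, 0x2b, 0x6c, 0x1b, 0x8d]
t1 = [0x2b, 0x3d, 0x6c, 0xe9, 0x1b, 0xb0, 0x8d, 0xf9]
t2 = [0xf9, 0x8d, 0xb0, 0x1b, 0xe9, 0x6c, 0x3d, 0x2b]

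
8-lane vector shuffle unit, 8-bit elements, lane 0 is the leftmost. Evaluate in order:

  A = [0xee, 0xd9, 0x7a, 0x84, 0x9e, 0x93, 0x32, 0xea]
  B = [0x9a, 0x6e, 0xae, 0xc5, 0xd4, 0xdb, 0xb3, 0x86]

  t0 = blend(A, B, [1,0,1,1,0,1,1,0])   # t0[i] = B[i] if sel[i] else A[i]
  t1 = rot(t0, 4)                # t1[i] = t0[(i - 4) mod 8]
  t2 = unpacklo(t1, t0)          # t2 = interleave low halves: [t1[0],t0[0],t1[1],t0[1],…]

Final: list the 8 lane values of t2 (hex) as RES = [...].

RES = [0x9e, 0x9a, 0xdb, 0xd9, 0xb3, 0xae, 0xea, 0xc5]

→ t0 |9a|d9|ae|c5|9e|db|b3|ea|
→ t1 |9e|db|b3|ea|9a|d9|ae|c5|
→ t2 |9e|9a|db|d9|b3|ae|ea|c5|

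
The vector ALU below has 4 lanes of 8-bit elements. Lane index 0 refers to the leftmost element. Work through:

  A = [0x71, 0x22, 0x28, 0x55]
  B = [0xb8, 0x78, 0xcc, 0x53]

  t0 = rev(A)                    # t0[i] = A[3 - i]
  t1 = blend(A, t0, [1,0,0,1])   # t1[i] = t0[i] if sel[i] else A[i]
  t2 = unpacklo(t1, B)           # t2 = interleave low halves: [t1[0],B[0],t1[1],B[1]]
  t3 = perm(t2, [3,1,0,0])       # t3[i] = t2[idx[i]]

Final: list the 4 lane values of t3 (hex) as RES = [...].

RES = [ 0x78  0xb8  0x55  0x55 ]

t0 = [0x55, 0x28, 0x22, 0x71]
t1 = [0x55, 0x22, 0x28, 0x71]
t2 = [0x55, 0xb8, 0x22, 0x78]
t3 = [0x78, 0xb8, 0x55, 0x55]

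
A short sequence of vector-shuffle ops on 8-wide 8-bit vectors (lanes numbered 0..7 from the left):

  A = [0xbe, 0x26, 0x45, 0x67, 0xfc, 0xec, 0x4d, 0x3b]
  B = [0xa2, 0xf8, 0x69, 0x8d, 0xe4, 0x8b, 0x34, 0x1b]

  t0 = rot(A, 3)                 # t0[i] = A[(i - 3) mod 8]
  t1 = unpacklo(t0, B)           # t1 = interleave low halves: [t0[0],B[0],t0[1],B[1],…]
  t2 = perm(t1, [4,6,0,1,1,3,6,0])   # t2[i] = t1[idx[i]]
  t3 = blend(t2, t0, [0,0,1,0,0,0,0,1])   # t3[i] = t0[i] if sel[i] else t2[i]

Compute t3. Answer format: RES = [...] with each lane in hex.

RES = [ 0x3b  0xbe  0x3b  0xa2  0xa2  0xf8  0xbe  0xfc ]

  t0: ec 4d 3b be 26 45 67 fc
  t1: ec a2 4d f8 3b 69 be 8d
  t2: 3b be ec a2 a2 f8 be ec
  t3: 3b be 3b a2 a2 f8 be fc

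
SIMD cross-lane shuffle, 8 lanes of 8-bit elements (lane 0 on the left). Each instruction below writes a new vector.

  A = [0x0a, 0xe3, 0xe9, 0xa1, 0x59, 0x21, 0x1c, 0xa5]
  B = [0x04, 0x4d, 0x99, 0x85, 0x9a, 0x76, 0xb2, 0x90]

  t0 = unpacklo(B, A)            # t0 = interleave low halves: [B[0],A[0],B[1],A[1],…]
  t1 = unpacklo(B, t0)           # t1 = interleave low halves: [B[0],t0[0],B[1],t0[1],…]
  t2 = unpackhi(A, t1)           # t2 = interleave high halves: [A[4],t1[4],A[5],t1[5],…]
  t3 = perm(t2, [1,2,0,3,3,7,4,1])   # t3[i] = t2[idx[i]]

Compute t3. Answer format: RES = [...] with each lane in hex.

RES = [0x99, 0x21, 0x59, 0x4d, 0x4d, 0xe3, 0x1c, 0x99]

  t0: 04 0a 4d e3 99 e9 85 a1
  t1: 04 04 4d 0a 99 4d 85 e3
  t2: 59 99 21 4d 1c 85 a5 e3
  t3: 99 21 59 4d 4d e3 1c 99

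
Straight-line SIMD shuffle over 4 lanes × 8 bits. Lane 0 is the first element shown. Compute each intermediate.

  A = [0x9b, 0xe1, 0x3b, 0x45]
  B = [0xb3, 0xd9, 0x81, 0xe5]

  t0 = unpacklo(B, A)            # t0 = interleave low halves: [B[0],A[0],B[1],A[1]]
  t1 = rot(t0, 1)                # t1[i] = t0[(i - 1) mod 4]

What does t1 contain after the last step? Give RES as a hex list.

RES = [ 0xe1  0xb3  0x9b  0xd9 ]

  t0: b3 9b d9 e1
  t1: e1 b3 9b d9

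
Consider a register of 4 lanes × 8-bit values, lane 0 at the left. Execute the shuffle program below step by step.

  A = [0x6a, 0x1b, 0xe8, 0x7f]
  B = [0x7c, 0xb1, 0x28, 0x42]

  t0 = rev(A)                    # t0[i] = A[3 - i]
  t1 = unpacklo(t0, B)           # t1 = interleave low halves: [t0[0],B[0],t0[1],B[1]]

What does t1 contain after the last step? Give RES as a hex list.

→ t0 |7f|e8|1b|6a|
→ t1 |7f|7c|e8|b1|

RES = [0x7f, 0x7c, 0xe8, 0xb1]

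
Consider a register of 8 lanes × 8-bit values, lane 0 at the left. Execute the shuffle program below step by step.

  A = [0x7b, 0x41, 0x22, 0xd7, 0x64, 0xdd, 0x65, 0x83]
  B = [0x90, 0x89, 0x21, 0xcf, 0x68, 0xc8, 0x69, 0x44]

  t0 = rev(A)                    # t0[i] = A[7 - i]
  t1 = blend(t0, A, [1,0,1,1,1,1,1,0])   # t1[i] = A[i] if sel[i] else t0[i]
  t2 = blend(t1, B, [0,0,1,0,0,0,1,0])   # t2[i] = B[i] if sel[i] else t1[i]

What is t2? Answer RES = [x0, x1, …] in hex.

RES = [ 0x7b  0x65  0x21  0xd7  0x64  0xdd  0x69  0x7b ]

t0 = [0x83, 0x65, 0xdd, 0x64, 0xd7, 0x22, 0x41, 0x7b]
t1 = [0x7b, 0x65, 0x22, 0xd7, 0x64, 0xdd, 0x65, 0x7b]
t2 = [0x7b, 0x65, 0x21, 0xd7, 0x64, 0xdd, 0x69, 0x7b]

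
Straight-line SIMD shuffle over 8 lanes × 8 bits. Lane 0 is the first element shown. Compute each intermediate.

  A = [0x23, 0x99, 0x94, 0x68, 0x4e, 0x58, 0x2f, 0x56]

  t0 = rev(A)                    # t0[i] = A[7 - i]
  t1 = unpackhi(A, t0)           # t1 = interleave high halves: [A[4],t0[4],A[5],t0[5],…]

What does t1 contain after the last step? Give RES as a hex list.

→ t0 |56|2f|58|4e|68|94|99|23|
→ t1 |4e|68|58|94|2f|99|56|23|

RES = [ 0x4e  0x68  0x58  0x94  0x2f  0x99  0x56  0x23 ]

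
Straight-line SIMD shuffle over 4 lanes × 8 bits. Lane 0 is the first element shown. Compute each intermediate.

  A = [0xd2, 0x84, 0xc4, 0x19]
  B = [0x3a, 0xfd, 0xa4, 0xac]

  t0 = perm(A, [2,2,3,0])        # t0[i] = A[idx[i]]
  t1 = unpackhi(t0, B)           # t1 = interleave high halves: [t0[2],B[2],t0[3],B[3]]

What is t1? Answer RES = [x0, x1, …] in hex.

t0 = [0xc4, 0xc4, 0x19, 0xd2]
t1 = [0x19, 0xa4, 0xd2, 0xac]

RES = [ 0x19  0xa4  0xd2  0xac ]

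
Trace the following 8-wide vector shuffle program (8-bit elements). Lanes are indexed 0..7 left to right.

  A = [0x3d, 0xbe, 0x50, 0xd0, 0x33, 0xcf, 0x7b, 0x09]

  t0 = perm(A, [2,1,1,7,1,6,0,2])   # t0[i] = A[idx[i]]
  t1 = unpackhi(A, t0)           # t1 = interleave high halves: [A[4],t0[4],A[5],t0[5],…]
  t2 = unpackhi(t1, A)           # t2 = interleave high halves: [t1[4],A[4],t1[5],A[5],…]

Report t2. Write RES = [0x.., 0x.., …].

RES = [0x7b, 0x33, 0x3d, 0xcf, 0x09, 0x7b, 0x50, 0x09]

→ t0 |50|be|be|09|be|7b|3d|50|
→ t1 |33|be|cf|7b|7b|3d|09|50|
→ t2 |7b|33|3d|cf|09|7b|50|09|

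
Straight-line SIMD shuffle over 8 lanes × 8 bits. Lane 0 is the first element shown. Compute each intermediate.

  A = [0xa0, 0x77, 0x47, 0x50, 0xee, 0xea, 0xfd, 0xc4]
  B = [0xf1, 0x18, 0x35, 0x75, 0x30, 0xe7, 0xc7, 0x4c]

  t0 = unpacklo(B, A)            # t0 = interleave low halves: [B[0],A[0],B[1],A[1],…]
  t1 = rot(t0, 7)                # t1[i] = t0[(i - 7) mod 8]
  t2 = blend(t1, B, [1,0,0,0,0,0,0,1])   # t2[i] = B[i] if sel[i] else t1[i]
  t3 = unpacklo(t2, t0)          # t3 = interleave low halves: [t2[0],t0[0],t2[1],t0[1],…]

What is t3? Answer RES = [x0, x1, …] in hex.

t0 = [0xf1, 0xa0, 0x18, 0x77, 0x35, 0x47, 0x75, 0x50]
t1 = [0xa0, 0x18, 0x77, 0x35, 0x47, 0x75, 0x50, 0xf1]
t2 = [0xf1, 0x18, 0x77, 0x35, 0x47, 0x75, 0x50, 0x4c]
t3 = [0xf1, 0xf1, 0x18, 0xa0, 0x77, 0x18, 0x35, 0x77]

RES = [ 0xf1  0xf1  0x18  0xa0  0x77  0x18  0x35  0x77 ]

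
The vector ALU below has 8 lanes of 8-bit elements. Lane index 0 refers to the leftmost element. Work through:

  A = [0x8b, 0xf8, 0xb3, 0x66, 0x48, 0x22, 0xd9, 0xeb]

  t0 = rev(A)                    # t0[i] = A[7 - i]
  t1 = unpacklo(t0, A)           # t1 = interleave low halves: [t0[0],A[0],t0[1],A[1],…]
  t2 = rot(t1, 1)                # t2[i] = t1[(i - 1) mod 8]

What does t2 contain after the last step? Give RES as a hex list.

→ t0 |eb|d9|22|48|66|b3|f8|8b|
→ t1 |eb|8b|d9|f8|22|b3|48|66|
→ t2 |66|eb|8b|d9|f8|22|b3|48|

RES = [ 0x66  0xeb  0x8b  0xd9  0xf8  0x22  0xb3  0x48 ]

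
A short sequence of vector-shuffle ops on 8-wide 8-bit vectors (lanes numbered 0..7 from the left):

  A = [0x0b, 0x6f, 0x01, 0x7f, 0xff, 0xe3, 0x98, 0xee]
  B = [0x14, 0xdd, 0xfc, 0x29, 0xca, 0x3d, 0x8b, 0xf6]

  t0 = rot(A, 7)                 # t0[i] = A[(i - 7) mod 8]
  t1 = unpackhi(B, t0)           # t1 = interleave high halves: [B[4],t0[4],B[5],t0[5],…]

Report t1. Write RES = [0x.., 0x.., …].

  t0: 6f 01 7f ff e3 98 ee 0b
  t1: ca e3 3d 98 8b ee f6 0b

RES = [0xca, 0xe3, 0x3d, 0x98, 0x8b, 0xee, 0xf6, 0x0b]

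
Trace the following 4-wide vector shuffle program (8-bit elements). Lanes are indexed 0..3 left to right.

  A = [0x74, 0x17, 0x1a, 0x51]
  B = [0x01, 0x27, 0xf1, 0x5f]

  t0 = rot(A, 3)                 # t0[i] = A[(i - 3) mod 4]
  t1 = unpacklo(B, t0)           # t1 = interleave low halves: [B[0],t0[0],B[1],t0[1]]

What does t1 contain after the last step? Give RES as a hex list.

t0 = [0x17, 0x1a, 0x51, 0x74]
t1 = [0x01, 0x17, 0x27, 0x1a]

RES = [0x01, 0x17, 0x27, 0x1a]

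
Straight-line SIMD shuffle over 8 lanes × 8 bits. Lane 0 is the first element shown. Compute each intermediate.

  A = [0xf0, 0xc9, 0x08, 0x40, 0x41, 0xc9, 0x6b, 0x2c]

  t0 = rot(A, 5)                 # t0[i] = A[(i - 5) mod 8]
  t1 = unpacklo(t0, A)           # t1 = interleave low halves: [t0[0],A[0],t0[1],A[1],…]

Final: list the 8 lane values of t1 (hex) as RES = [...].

t0 = [0x40, 0x41, 0xc9, 0x6b, 0x2c, 0xf0, 0xc9, 0x08]
t1 = [0x40, 0xf0, 0x41, 0xc9, 0xc9, 0x08, 0x6b, 0x40]

RES = [0x40, 0xf0, 0x41, 0xc9, 0xc9, 0x08, 0x6b, 0x40]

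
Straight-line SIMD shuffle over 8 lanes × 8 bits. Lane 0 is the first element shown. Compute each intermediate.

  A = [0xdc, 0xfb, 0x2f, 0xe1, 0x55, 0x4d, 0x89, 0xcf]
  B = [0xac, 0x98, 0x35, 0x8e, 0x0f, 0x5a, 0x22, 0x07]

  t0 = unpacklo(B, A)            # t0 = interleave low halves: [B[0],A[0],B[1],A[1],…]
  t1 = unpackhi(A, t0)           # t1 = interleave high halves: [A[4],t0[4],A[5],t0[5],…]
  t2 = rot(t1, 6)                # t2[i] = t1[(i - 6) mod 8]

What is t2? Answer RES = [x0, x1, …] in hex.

RES = [0x4d, 0x2f, 0x89, 0x8e, 0xcf, 0xe1, 0x55, 0x35]

→ t0 |ac|dc|98|fb|35|2f|8e|e1|
→ t1 |55|35|4d|2f|89|8e|cf|e1|
→ t2 |4d|2f|89|8e|cf|e1|55|35|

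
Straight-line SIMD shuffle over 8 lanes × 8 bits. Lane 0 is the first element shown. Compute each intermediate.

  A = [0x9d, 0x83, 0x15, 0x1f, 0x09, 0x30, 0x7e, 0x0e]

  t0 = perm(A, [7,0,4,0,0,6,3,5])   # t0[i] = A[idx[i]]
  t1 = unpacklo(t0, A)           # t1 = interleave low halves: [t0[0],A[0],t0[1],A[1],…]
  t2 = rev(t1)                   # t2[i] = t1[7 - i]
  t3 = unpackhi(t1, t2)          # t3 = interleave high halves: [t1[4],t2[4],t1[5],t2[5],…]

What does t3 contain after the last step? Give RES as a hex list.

RES = [0x09, 0x83, 0x15, 0x9d, 0x9d, 0x9d, 0x1f, 0x0e]

→ t0 |0e|9d|09|9d|9d|7e|1f|30|
→ t1 |0e|9d|9d|83|09|15|9d|1f|
→ t2 |1f|9d|15|09|83|9d|9d|0e|
→ t3 |09|83|15|9d|9d|9d|1f|0e|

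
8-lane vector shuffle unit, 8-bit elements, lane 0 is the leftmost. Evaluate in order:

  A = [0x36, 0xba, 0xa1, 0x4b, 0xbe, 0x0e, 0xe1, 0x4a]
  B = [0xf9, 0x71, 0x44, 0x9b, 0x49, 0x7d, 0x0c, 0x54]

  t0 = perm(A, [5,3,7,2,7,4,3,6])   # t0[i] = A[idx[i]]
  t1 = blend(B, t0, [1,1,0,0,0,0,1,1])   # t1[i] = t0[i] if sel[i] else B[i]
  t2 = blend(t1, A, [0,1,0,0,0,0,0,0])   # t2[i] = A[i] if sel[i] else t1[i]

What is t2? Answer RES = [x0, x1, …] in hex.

t0 = [0x0e, 0x4b, 0x4a, 0xa1, 0x4a, 0xbe, 0x4b, 0xe1]
t1 = [0x0e, 0x4b, 0x44, 0x9b, 0x49, 0x7d, 0x4b, 0xe1]
t2 = [0x0e, 0xba, 0x44, 0x9b, 0x49, 0x7d, 0x4b, 0xe1]

RES = [ 0x0e  0xba  0x44  0x9b  0x49  0x7d  0x4b  0xe1 ]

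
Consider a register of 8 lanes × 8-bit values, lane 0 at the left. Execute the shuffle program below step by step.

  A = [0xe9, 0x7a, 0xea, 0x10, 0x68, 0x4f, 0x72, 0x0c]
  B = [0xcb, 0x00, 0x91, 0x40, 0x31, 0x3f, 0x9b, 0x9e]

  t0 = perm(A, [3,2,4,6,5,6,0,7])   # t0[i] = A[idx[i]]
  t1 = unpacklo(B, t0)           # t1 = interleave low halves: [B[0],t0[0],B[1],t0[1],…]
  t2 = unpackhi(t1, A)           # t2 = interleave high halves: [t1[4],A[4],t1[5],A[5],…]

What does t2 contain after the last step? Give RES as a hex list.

RES = [0x91, 0x68, 0x68, 0x4f, 0x40, 0x72, 0x72, 0x0c]

  t0: 10 ea 68 72 4f 72 e9 0c
  t1: cb 10 00 ea 91 68 40 72
  t2: 91 68 68 4f 40 72 72 0c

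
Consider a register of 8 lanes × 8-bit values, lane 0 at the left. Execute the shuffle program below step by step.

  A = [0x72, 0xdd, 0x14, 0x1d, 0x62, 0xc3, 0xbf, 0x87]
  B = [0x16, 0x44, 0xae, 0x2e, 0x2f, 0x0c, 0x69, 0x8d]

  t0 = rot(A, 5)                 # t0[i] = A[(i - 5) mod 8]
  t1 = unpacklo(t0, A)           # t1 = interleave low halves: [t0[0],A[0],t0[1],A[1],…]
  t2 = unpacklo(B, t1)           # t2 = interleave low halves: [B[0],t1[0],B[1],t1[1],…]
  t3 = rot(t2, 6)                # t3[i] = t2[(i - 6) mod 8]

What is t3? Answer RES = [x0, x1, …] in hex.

  t0: 1d 62 c3 bf 87 72 dd 14
  t1: 1d 72 62 dd c3 14 bf 1d
  t2: 16 1d 44 72 ae 62 2e dd
  t3: 44 72 ae 62 2e dd 16 1d

RES = [0x44, 0x72, 0xae, 0x62, 0x2e, 0xdd, 0x16, 0x1d]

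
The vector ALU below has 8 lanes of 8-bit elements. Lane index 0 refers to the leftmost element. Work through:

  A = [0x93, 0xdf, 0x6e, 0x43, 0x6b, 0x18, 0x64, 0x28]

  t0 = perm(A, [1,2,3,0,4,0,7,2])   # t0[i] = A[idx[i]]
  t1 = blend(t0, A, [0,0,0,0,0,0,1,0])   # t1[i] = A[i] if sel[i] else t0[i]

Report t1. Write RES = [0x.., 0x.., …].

  t0: df 6e 43 93 6b 93 28 6e
  t1: df 6e 43 93 6b 93 64 6e

RES = [0xdf, 0x6e, 0x43, 0x93, 0x6b, 0x93, 0x64, 0x6e]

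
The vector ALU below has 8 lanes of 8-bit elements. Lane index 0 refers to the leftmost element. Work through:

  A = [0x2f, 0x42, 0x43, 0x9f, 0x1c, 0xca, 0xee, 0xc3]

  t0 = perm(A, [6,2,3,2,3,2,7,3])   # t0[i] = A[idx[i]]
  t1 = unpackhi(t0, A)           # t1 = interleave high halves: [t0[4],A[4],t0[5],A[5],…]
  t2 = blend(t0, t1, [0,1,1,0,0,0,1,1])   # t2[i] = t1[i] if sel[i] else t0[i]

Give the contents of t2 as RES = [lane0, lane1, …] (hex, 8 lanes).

RES = [ 0xee  0x1c  0x43  0x43  0x9f  0x43  0x9f  0xc3 ]

→ t0 |ee|43|9f|43|9f|43|c3|9f|
→ t1 |9f|1c|43|ca|c3|ee|9f|c3|
→ t2 |ee|1c|43|43|9f|43|9f|c3|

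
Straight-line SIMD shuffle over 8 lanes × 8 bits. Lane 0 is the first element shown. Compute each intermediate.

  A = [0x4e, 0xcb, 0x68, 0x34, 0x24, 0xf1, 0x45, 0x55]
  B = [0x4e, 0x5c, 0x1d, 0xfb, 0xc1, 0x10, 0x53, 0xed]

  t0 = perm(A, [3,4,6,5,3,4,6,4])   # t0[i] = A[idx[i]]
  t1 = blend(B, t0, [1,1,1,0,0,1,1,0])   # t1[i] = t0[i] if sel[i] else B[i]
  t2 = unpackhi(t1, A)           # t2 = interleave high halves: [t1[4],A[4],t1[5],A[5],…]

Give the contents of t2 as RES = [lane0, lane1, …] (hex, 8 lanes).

  t0: 34 24 45 f1 34 24 45 24
  t1: 34 24 45 fb c1 24 45 ed
  t2: c1 24 24 f1 45 45 ed 55

RES = [ 0xc1  0x24  0x24  0xf1  0x45  0x45  0xed  0x55 ]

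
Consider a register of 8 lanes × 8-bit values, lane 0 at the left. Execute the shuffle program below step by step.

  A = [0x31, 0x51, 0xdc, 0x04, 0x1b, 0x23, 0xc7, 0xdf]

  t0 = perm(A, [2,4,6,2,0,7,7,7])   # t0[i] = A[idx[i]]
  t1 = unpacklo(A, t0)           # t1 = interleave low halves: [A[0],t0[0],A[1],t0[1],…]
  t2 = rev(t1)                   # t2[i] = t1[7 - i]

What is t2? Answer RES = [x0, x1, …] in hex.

RES = [0xdc, 0x04, 0xc7, 0xdc, 0x1b, 0x51, 0xdc, 0x31]

→ t0 |dc|1b|c7|dc|31|df|df|df|
→ t1 |31|dc|51|1b|dc|c7|04|dc|
→ t2 |dc|04|c7|dc|1b|51|dc|31|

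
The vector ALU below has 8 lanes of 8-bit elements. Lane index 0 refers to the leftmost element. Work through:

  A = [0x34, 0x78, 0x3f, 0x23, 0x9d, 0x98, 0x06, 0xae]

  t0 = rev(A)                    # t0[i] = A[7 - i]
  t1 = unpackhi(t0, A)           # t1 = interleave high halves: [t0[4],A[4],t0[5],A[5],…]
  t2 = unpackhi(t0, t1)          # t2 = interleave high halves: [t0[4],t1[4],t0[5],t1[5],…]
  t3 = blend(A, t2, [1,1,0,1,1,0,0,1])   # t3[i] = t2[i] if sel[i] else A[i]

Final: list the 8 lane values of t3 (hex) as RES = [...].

t0 = [0xae, 0x06, 0x98, 0x9d, 0x23, 0x3f, 0x78, 0x34]
t1 = [0x23, 0x9d, 0x3f, 0x98, 0x78, 0x06, 0x34, 0xae]
t2 = [0x23, 0x78, 0x3f, 0x06, 0x78, 0x34, 0x34, 0xae]
t3 = [0x23, 0x78, 0x3f, 0x06, 0x78, 0x98, 0x06, 0xae]

RES = [0x23, 0x78, 0x3f, 0x06, 0x78, 0x98, 0x06, 0xae]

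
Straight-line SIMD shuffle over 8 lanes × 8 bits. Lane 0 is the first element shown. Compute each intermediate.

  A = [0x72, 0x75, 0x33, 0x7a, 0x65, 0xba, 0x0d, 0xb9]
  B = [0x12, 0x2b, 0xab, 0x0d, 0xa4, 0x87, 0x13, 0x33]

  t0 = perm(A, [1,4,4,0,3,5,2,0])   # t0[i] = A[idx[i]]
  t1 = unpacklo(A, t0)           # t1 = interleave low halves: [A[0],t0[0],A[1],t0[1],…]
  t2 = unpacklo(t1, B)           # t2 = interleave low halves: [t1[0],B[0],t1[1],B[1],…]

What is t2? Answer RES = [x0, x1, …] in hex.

t0 = [0x75, 0x65, 0x65, 0x72, 0x7a, 0xba, 0x33, 0x72]
t1 = [0x72, 0x75, 0x75, 0x65, 0x33, 0x65, 0x7a, 0x72]
t2 = [0x72, 0x12, 0x75, 0x2b, 0x75, 0xab, 0x65, 0x0d]

RES = [0x72, 0x12, 0x75, 0x2b, 0x75, 0xab, 0x65, 0x0d]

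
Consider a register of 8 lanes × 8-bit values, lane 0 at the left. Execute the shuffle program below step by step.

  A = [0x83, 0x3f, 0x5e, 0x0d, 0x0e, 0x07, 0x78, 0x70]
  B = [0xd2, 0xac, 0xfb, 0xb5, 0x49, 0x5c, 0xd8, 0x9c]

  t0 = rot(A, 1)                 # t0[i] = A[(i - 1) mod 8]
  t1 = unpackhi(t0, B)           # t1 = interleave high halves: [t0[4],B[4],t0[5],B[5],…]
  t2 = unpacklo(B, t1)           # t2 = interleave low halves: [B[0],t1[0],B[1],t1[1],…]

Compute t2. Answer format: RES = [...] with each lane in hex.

RES = [0xd2, 0x0d, 0xac, 0x49, 0xfb, 0x0e, 0xb5, 0x5c]

  t0: 70 83 3f 5e 0d 0e 07 78
  t1: 0d 49 0e 5c 07 d8 78 9c
  t2: d2 0d ac 49 fb 0e b5 5c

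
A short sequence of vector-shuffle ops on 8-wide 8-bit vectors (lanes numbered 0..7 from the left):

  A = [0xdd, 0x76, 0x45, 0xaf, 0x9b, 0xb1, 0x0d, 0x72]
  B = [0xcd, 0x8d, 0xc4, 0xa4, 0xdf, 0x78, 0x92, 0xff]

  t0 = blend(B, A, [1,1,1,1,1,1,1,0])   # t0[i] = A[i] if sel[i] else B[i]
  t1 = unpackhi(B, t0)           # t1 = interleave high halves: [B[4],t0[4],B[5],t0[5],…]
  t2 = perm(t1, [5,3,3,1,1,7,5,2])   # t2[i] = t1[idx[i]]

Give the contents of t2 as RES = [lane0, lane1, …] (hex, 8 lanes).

  t0: dd 76 45 af 9b b1 0d ff
  t1: df 9b 78 b1 92 0d ff ff
  t2: 0d b1 b1 9b 9b ff 0d 78

RES = [0x0d, 0xb1, 0xb1, 0x9b, 0x9b, 0xff, 0x0d, 0x78]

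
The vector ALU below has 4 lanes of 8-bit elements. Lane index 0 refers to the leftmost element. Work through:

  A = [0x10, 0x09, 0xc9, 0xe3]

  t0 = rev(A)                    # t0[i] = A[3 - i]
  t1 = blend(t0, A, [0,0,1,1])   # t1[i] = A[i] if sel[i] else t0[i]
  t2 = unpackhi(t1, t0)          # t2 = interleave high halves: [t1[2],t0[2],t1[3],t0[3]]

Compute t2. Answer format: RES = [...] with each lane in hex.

  t0: e3 c9 09 10
  t1: e3 c9 c9 e3
  t2: c9 09 e3 10

RES = [0xc9, 0x09, 0xe3, 0x10]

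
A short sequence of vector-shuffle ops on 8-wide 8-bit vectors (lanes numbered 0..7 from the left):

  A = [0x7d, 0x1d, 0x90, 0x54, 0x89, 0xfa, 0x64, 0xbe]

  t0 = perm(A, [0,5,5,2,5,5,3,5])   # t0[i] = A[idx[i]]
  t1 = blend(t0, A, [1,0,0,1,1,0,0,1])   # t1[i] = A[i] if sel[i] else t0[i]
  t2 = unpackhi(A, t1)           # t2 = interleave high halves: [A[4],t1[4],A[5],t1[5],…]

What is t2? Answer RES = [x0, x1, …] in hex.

t0 = [0x7d, 0xfa, 0xfa, 0x90, 0xfa, 0xfa, 0x54, 0xfa]
t1 = [0x7d, 0xfa, 0xfa, 0x54, 0x89, 0xfa, 0x54, 0xbe]
t2 = [0x89, 0x89, 0xfa, 0xfa, 0x64, 0x54, 0xbe, 0xbe]

RES = [0x89, 0x89, 0xfa, 0xfa, 0x64, 0x54, 0xbe, 0xbe]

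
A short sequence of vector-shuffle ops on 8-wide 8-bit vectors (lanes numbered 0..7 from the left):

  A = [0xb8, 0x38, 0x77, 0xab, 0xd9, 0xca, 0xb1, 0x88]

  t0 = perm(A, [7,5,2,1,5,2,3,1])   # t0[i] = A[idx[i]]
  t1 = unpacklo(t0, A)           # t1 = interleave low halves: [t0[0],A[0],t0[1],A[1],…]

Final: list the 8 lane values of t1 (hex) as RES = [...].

t0 = [0x88, 0xca, 0x77, 0x38, 0xca, 0x77, 0xab, 0x38]
t1 = [0x88, 0xb8, 0xca, 0x38, 0x77, 0x77, 0x38, 0xab]

RES = [ 0x88  0xb8  0xca  0x38  0x77  0x77  0x38  0xab ]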